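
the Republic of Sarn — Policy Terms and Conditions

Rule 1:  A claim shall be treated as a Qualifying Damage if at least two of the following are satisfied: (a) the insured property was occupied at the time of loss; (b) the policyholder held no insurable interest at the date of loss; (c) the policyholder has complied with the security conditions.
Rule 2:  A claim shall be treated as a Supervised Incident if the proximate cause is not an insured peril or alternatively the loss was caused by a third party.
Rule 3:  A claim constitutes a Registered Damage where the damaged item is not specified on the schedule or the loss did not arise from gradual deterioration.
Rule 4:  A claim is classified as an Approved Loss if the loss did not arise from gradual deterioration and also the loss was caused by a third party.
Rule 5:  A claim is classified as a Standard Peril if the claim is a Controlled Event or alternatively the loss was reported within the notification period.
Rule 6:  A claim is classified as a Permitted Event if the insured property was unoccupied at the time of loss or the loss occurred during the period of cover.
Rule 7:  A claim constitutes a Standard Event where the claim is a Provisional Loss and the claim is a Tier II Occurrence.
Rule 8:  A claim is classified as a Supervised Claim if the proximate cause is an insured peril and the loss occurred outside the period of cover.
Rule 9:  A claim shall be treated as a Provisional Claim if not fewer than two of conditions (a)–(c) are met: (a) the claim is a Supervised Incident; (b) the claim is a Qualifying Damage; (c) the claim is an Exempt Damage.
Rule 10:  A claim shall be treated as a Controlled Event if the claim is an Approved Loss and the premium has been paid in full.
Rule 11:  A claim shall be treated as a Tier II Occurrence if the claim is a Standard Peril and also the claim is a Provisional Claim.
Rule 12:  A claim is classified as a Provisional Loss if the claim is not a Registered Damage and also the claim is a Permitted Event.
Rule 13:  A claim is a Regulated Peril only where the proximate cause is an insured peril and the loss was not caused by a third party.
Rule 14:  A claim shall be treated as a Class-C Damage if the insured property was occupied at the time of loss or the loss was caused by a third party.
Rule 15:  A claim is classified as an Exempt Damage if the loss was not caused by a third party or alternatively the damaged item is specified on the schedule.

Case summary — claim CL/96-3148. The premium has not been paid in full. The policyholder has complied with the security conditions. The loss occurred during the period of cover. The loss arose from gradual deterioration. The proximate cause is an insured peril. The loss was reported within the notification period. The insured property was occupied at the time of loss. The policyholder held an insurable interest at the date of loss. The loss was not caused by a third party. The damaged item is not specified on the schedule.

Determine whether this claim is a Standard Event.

No

rule 3 — Registered Damage: [the damaged item is not specified on the schedule? yes] OR [the loss did not arise from gradual deterioration? no] → satisfied.
rule 6 — Permitted Event: [the insured property was unoccupied at the time of loss? no] OR [the loss occurred during the period of cover? yes] → satisfied.
rule 12 — Provisional Loss: [not a Registered Damage (rule 3)? no] AND [Permitted Event (rule 6)? yes] → not satisfied.
rule 4 — Approved Loss: [the loss did not arise from gradual deterioration? no] AND [the loss was caused by a third party? no] → not satisfied.
rule 10 — Controlled Event: [Approved Loss (rule 4)? no] AND [the premium has been paid in full? no] → not satisfied.
rule 5 — Standard Peril: [Controlled Event (rule 10)? no] OR [the loss was reported within the notification period? yes] → satisfied.
rule 2 — Supervised Incident: [the proximate cause is not an insured peril? no] OR [the loss was caused by a third party? no] → not satisfied.
rule 1 — Qualifying Damage: the insured property was occupied at the time of loss? yes; the policyholder held no insurable interest at the date of loss? no; the policyholder has complied with the security conditions? yes — 2 of 3 hold (need ≥2) → satisfied.
rule 15 — Exempt Damage: [the loss was not caused by a third party? yes] OR [the damaged item is specified on the schedule? no] → satisfied.
rule 9 — Provisional Claim: Supervised Incident (rule 2)? no; Qualifying Damage (rule 1)? yes; Exempt Damage (rule 15)? yes — 2 of 3 hold (need ≥2) → satisfied.
rule 11 — Tier II Occurrence: [Standard Peril (rule 5)? yes] AND [Provisional Claim (rule 9)? yes] → satisfied.
rule 7 — Standard Event: [Provisional Loss (rule 12)? no] AND [Tier II Occurrence (rule 11)? yes] → not satisfied.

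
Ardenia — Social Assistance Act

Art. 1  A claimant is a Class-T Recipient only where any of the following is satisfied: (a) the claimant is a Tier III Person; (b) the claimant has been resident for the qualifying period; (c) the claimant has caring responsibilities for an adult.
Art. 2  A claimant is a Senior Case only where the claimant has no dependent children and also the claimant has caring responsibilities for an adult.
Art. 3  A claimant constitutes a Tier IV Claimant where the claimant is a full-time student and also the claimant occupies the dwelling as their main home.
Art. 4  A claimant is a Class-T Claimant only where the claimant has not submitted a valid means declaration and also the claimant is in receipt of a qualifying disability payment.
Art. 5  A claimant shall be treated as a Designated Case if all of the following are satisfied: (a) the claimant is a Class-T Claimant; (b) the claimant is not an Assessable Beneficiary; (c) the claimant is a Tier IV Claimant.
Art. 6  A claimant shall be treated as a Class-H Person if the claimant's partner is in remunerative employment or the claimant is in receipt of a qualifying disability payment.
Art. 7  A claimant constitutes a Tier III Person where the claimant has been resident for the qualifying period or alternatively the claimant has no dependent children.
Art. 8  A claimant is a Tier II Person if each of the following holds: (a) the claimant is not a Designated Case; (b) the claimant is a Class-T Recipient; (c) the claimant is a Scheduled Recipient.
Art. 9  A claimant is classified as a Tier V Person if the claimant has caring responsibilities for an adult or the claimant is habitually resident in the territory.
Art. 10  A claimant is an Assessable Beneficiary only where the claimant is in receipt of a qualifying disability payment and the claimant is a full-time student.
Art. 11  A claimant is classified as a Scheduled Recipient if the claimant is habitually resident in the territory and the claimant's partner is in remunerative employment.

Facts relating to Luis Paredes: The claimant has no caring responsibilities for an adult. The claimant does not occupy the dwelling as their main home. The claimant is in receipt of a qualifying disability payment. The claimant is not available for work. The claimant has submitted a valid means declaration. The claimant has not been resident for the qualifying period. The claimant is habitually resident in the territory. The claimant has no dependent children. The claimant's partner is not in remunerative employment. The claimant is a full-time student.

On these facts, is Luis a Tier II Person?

article 4 — Class-T Claimant: [the claimant has not submitted a valid means declaration? no] AND [the claimant is in receipt of a qualifying disability payment? yes] → not satisfied.
article 10 — Assessable Beneficiary: [the claimant is in receipt of a qualifying disability payment? yes] AND [the claimant is a full-time student? yes] → satisfied.
article 3 — Tier IV Claimant: [the claimant is a full-time student? yes] AND [the claimant occupies the dwelling as their main home? no] → not satisfied.
article 5 — Designated Case: [Class-T Claimant (article 4)? no] AND [not an Assessable Beneficiary (article 10)? no] AND [Tier IV Claimant (article 3)? no] → not satisfied.
article 7 — Tier III Person: [the claimant has been resident for the qualifying period? no] OR [the claimant has no dependent children? yes] → satisfied.
article 1 — Class-T Recipient: [Tier III Person (article 7)? yes] OR [the claimant has been resident for the qualifying period? no] OR [the claimant has caring responsibilities for an adult? no] → satisfied.
article 11 — Scheduled Recipient: [the claimant is habitually resident in the territory? yes] AND [the claimant's partner is in remunerative employment? no] → not satisfied.
article 8 — Tier II Person: [not a Designated Case (article 5)? yes] AND [Class-T Recipient (article 1)? yes] AND [Scheduled Recipient (article 11)? no] → not satisfied.

No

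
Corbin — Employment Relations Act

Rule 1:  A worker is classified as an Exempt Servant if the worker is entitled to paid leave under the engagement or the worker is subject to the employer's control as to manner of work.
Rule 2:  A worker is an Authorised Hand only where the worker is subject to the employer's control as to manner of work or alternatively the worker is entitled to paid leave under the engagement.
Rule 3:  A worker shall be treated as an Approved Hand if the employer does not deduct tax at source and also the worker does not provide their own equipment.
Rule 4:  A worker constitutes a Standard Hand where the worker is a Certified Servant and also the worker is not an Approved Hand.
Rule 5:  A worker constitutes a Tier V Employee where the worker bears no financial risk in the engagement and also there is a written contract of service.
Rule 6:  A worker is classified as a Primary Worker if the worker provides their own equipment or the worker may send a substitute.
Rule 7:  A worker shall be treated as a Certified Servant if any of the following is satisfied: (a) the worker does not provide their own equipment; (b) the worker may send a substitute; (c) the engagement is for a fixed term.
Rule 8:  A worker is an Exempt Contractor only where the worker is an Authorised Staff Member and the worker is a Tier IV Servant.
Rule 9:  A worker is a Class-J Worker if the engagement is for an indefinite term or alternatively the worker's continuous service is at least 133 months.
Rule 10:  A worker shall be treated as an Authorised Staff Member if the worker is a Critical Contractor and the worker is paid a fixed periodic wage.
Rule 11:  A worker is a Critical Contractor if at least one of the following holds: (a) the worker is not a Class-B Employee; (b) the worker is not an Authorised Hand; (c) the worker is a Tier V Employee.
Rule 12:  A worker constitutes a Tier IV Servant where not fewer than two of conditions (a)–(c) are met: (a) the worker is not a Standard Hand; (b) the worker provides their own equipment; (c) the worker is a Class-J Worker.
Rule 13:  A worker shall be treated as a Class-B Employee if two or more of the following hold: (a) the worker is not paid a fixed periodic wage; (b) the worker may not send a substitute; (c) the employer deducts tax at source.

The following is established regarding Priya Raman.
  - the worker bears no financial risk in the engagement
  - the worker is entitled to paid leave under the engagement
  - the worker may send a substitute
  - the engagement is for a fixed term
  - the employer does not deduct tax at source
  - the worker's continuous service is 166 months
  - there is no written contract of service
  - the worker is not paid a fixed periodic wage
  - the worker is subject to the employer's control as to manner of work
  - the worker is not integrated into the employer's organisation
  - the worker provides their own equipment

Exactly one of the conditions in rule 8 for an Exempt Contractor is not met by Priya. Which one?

Authorised Staff Member

rule 13 — Class-B Employee: the worker is not paid a fixed periodic wage? yes; the worker may not send a substitute? no; the employer deducts tax at source? no — 1 of 3 hold (need ≥2) → not satisfied.
rule 2 — Authorised Hand: [the worker is subject to the employer's control as to manner of work? yes] OR [the worker is entitled to paid leave under the engagement? yes] → satisfied.
rule 5 — Tier V Employee: [the worker bears no financial risk in the engagement? yes] AND [there is a written contract of service? no] → not satisfied.
rule 11 — Critical Contractor: [not a Class-B Employee (rule 13)? yes] OR [not an Authorised Hand (rule 2)? no] OR [Tier V Employee (rule 5)? no] → satisfied.
rule 10 — Authorised Staff Member: [Critical Contractor (rule 11)? yes] AND [the worker is paid a fixed periodic wage? no] → not satisfied.
rule 7 — Certified Servant: [the worker does not provide their own equipment? no] OR [the worker may send a substitute? yes] OR [the engagement is for a fixed term? yes] → satisfied.
rule 3 — Approved Hand: [the employer does not deduct tax at source? yes] AND [the worker does not provide their own equipment? no] → not satisfied.
rule 4 — Standard Hand: [Certified Servant (rule 7)? yes] AND [not an Approved Hand (rule 3)? yes] → satisfied.
rule 9 — Class-J Worker: [the engagement is for an indefinite term? no] OR [worker's continuous service: 166 months ≥ 133 months? yes] → satisfied.
rule 12 — Tier IV Servant: not a Standard Hand (rule 4)? no; the worker provides their own equipment? yes; Class-J Worker (rule 9)? yes — 2 of 3 hold (need ≥2) → satisfied.
rule 8 — Exempt Contractor: [Authorised Staff Member (rule 10)? no] AND [Tier IV Servant (rule 12)? yes] → not satisfied.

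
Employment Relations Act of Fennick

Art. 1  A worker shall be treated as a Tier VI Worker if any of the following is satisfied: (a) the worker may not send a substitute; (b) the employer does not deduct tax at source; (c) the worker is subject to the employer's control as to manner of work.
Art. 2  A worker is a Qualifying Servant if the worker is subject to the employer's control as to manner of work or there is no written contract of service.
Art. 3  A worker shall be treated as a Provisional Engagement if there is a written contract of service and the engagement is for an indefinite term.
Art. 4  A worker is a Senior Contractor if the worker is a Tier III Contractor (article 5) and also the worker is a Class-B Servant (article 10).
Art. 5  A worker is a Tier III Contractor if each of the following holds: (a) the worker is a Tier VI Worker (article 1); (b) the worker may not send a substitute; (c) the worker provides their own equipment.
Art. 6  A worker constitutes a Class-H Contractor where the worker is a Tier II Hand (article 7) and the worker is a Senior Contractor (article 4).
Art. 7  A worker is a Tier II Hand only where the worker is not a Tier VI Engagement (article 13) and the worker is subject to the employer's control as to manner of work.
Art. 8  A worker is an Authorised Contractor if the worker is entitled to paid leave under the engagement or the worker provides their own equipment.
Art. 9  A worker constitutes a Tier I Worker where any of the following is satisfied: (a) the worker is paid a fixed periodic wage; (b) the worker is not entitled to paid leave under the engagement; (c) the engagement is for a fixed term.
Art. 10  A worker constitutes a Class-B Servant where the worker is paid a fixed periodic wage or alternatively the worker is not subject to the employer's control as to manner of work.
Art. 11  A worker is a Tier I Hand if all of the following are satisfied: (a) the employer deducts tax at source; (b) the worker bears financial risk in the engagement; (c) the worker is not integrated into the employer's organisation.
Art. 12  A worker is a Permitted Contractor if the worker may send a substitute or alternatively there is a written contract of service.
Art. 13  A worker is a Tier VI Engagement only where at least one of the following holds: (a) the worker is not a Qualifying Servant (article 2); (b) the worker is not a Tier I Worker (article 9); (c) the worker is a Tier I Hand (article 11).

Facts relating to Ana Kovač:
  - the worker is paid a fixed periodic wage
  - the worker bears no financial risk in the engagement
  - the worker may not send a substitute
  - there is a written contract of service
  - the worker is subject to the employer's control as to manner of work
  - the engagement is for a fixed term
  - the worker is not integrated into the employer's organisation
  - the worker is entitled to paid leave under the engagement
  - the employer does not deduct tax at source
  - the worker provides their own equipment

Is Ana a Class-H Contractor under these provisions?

Yes

article 2 — Qualifying Servant: [the worker is subject to the employer's control as to manner of work? yes] OR [there is no written contract of service? no] → satisfied.
article 9 — Tier I Worker: [the worker is paid a fixed periodic wage? yes] OR [the worker is not entitled to paid leave under the engagement? no] OR [the engagement is for a fixed term? yes] → satisfied.
article 11 — Tier I Hand: [the employer deducts tax at source? no] AND [the worker bears financial risk in the engagement? no] AND [the worker is not integrated into the employer's organisation? yes] → not satisfied.
article 13 — Tier VI Engagement: [not a Qualifying Servant (article 2)? no] OR [not a Tier I Worker (article 9)? no] OR [Tier I Hand (article 11)? no] → not satisfied.
article 7 — Tier II Hand: [not a Tier VI Engagement (article 13)? yes] AND [the worker is subject to the employer's control as to manner of work? yes] → satisfied.
article 1 — Tier VI Worker: [the worker may not send a substitute? yes] OR [the employer does not deduct tax at source? yes] OR [the worker is subject to the employer's control as to manner of work? yes] → satisfied.
article 5 — Tier III Contractor: [Tier VI Worker (article 1)? yes] AND [the worker may not send a substitute? yes] AND [the worker provides their own equipment? yes] → satisfied.
article 10 — Class-B Servant: [the worker is paid a fixed periodic wage? yes] OR [the worker is not subject to the employer's control as to manner of work? no] → satisfied.
article 4 — Senior Contractor: [Tier III Contractor (article 5)? yes] AND [Class-B Servant (article 10)? yes] → satisfied.
article 6 — Class-H Contractor: [Tier II Hand (article 7)? yes] AND [Senior Contractor (article 4)? yes] → satisfied.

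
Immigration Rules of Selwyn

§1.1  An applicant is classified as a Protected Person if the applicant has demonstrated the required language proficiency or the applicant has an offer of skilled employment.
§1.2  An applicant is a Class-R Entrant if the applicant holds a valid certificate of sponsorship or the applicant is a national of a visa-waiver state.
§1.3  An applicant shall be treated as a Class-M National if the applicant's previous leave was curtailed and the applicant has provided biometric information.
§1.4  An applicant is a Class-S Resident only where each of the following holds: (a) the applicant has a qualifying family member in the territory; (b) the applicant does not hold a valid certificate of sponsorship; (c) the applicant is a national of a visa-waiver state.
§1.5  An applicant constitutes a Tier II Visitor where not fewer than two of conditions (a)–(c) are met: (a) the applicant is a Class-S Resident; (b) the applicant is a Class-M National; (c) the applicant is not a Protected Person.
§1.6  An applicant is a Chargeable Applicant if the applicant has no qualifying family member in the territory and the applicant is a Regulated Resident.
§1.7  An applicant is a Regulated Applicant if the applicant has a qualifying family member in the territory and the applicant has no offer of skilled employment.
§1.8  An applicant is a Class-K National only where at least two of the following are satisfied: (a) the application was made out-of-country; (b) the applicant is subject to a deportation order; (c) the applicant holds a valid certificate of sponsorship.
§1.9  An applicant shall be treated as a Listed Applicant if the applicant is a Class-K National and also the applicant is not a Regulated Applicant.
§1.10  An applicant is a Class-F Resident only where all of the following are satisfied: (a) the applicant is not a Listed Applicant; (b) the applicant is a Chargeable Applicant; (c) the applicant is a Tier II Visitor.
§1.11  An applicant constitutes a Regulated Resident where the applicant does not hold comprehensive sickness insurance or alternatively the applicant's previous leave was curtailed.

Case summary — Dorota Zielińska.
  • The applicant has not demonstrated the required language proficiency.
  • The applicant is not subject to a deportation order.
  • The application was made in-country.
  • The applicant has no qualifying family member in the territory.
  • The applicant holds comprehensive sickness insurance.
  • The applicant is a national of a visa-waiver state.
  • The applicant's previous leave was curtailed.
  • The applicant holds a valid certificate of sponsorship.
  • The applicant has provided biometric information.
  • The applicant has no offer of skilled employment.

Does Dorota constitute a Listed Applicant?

No

§1.8 — Class-K National: the application was made out-of-country? no; the applicant is subject to a deportation order? no; the applicant holds a valid certificate of sponsorship? yes — 1 of 3 hold (need ≥2) → not satisfied.
§1.7 — Regulated Applicant: [the applicant has a qualifying family member in the territory? no] AND [the applicant has no offer of skilled employment? yes] → not satisfied.
§1.9 — Listed Applicant: [Class-K National (§1.8)? no] AND [not a Regulated Applicant (§1.7)? yes] → not satisfied.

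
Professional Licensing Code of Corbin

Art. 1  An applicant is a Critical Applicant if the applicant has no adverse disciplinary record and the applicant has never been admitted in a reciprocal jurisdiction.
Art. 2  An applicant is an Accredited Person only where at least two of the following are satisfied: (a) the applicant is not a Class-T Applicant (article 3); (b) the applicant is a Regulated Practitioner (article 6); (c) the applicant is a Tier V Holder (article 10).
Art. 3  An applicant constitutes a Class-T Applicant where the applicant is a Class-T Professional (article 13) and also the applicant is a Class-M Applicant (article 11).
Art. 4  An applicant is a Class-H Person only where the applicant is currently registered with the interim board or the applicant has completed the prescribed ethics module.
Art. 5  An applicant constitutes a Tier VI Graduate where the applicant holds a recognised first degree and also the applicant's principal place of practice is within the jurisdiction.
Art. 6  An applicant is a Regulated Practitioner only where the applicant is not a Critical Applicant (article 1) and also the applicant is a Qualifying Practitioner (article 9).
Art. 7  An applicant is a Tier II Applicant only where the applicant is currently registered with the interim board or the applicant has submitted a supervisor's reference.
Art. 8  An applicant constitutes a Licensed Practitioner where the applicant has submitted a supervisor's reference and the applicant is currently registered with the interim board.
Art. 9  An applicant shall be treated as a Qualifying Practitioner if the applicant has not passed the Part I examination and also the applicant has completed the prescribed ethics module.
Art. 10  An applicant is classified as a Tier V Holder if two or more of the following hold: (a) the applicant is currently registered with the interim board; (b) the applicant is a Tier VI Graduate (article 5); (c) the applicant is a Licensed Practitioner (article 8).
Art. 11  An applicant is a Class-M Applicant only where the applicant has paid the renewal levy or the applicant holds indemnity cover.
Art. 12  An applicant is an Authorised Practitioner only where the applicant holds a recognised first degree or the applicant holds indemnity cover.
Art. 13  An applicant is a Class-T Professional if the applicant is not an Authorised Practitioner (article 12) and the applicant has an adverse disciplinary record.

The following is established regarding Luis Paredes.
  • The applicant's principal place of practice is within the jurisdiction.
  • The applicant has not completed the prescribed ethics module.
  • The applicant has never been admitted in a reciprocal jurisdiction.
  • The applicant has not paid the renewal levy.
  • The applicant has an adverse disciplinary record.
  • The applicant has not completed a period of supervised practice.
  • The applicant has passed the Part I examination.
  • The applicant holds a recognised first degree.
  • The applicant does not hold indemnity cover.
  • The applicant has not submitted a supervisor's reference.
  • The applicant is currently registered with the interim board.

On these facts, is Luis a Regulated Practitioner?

No

Under article 1: the applicant has no adverse disciplinary record? no; and the applicant has never been admitted in a reciprocal jurisdiction? yes. So the applicant is not a Critical Applicant.
Under article 9: the applicant has not passed the Part I examination? no; and the applicant has completed the prescribed ethics module? no. So the applicant is not a Qualifying Practitioner.
Under article 6: not a Critical Applicant (article 1)? yes; and Qualifying Practitioner (article 9)? no. So the applicant is not a Regulated Practitioner.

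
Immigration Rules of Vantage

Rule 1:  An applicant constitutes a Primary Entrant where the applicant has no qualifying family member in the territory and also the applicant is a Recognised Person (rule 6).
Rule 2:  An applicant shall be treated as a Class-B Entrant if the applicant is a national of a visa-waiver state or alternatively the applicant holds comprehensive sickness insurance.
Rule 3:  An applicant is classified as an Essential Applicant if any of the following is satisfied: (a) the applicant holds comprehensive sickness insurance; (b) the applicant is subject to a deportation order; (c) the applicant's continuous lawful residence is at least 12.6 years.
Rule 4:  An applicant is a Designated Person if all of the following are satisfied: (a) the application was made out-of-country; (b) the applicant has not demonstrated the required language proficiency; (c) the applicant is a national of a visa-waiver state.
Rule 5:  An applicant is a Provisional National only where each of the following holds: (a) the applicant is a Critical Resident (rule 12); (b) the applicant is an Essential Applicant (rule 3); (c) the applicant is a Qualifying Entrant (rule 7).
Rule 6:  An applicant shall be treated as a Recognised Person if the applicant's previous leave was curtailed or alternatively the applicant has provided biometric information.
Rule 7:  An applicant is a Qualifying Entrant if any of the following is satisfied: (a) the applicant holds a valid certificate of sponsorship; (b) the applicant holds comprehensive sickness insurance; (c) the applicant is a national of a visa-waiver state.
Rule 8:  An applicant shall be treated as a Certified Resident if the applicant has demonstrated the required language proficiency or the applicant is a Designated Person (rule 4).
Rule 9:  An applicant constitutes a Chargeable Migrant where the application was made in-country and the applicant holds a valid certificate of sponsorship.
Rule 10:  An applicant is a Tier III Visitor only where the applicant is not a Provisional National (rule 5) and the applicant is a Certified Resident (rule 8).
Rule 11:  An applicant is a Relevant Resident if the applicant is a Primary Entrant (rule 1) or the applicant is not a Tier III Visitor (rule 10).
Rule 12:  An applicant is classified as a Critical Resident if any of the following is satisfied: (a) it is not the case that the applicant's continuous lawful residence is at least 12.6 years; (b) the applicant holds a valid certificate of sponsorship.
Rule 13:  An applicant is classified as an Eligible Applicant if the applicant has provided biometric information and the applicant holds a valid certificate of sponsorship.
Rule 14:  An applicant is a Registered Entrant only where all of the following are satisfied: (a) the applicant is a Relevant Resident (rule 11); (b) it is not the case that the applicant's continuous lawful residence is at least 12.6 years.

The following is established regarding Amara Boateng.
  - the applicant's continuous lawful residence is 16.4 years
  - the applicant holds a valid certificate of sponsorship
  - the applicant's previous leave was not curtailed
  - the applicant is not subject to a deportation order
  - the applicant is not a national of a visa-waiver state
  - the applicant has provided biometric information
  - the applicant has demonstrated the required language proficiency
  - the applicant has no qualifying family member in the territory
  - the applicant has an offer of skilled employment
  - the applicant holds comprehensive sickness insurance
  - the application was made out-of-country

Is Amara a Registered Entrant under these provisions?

No

rule 6 — Recognised Person: [the applicant's previous leave was curtailed? no] OR [the applicant has provided biometric information? yes] → satisfied.
rule 1 — Primary Entrant: [the applicant has no qualifying family member in the territory? yes] AND [Recognised Person (rule 6)? yes] → satisfied.
rule 12 — Critical Resident: [applicant's continuous lawful residence: 16.4 years ≥ 12.6 years? yes, so negated condition no] OR [the applicant holds a valid certificate of sponsorship? yes] → satisfied.
rule 3 — Essential Applicant: [the applicant holds comprehensive sickness insurance? yes] OR [the applicant is subject to a deportation order? no] OR [applicant's continuous lawful residence: 16.4 years ≥ 12.6 years? yes] → satisfied.
rule 7 — Qualifying Entrant: [the applicant holds a valid certificate of sponsorship? yes] OR [the applicant holds comprehensive sickness insurance? yes] OR [the applicant is a national of a visa-waiver state? no] → satisfied.
rule 5 — Provisional National: [Critical Resident (rule 12)? yes] AND [Essential Applicant (rule 3)? yes] AND [Qualifying Entrant (rule 7)? yes] → satisfied.
rule 4 — Designated Person: [the application was made out-of-country? yes] AND [the applicant has not demonstrated the required language proficiency? no] AND [the applicant is a national of a visa-waiver state? no] → not satisfied.
rule 8 — Certified Resident: [the applicant has demonstrated the required language proficiency? yes] OR [Designated Person (rule 4)? no] → satisfied.
rule 10 — Tier III Visitor: [not a Provisional National (rule 5)? no] AND [Certified Resident (rule 8)? yes] → not satisfied.
rule 11 — Relevant Resident: [Primary Entrant (rule 1)? yes] OR [not a Tier III Visitor (rule 10)? yes] → satisfied.
rule 14 — Registered Entrant: [Relevant Resident (rule 11)? yes] AND [applicant's continuous lawful residence: 16.4 years ≥ 12.6 years? yes, so negated condition no] → not satisfied.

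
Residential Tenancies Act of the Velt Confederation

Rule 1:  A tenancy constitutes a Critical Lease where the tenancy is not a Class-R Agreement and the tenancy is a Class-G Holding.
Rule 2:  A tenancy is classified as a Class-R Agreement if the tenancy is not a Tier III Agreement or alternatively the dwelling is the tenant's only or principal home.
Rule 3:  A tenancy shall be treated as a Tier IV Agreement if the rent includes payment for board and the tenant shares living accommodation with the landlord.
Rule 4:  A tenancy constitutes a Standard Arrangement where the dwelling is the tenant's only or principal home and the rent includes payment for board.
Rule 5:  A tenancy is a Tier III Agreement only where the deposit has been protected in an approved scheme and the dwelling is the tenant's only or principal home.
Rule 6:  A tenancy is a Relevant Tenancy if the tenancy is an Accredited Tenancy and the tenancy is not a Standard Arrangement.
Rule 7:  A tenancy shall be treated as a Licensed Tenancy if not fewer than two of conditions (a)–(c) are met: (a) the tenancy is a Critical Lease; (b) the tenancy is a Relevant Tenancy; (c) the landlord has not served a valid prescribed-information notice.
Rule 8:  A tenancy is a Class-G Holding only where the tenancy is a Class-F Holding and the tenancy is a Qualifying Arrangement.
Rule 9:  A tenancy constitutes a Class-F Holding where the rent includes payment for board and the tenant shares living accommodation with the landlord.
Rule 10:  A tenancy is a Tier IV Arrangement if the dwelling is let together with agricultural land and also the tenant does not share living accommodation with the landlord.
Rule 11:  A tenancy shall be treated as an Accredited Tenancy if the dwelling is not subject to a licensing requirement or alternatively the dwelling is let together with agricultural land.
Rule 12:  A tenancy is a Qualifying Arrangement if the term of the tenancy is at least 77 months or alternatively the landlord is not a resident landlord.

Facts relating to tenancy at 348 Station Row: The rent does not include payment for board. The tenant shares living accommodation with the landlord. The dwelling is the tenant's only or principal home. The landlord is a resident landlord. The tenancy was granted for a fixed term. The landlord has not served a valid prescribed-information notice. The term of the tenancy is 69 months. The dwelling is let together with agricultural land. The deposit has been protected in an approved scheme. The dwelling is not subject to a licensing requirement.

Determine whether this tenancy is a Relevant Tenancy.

rule 11 — Accredited Tenancy: [the dwelling is not subject to a licensing requirement? yes] OR [the dwelling is let together with agricultural land? yes] → satisfied.
rule 4 — Standard Arrangement: [the dwelling is the tenant's only or principal home? yes] AND [the rent includes payment for board? no] → not satisfied.
rule 6 — Relevant Tenancy: [Accredited Tenancy (rule 11)? yes] AND [not a Standard Arrangement (rule 4)? yes] → satisfied.

Yes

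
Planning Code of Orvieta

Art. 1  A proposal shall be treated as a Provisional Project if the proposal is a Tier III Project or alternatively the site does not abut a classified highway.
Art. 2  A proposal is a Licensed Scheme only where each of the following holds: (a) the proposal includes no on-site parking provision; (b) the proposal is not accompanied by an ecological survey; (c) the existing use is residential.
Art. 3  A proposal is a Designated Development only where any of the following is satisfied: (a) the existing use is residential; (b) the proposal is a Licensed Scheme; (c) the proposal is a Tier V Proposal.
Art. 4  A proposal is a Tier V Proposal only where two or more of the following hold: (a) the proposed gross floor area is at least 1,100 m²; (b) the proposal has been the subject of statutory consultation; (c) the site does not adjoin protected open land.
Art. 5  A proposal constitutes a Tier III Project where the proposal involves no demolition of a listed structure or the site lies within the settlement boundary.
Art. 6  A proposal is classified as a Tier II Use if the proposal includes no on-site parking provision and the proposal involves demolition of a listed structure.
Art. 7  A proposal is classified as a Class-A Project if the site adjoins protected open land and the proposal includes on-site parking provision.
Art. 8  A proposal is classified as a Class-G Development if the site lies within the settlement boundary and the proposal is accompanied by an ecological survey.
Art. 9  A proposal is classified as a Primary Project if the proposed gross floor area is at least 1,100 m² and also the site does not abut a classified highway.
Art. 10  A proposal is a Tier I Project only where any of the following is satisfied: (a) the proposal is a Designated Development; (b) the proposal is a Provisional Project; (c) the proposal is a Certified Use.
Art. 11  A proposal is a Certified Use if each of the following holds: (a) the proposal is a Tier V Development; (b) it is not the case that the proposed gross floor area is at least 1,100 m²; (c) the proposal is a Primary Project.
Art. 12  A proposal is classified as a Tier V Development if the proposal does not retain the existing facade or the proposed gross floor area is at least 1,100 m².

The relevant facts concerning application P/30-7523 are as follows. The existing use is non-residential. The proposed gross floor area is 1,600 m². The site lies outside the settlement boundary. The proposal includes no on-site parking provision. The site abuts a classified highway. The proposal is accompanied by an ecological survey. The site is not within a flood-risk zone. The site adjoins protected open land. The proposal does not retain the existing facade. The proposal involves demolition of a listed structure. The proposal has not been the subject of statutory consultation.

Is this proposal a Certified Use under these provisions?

No

Under article 12: the proposal does not retain the existing facade? yes; or proposed gross floor area: 1,600 m² ≥ 1,100 m²? yes. So the proposal is a Tier V Development.
Under article 9: proposed gross floor area: 1,600 m² ≥ 1,100 m²? yes; and the site does not abut a classified highway? no. So the proposal is not a Primary Project.
Under article 11: Tier V Development (article 12)? yes; and proposed gross floor area: 1,600 m² ≥ 1,100 m²? yes, so negated condition no; and Primary Project (article 9)? no. So the proposal is not a Certified Use.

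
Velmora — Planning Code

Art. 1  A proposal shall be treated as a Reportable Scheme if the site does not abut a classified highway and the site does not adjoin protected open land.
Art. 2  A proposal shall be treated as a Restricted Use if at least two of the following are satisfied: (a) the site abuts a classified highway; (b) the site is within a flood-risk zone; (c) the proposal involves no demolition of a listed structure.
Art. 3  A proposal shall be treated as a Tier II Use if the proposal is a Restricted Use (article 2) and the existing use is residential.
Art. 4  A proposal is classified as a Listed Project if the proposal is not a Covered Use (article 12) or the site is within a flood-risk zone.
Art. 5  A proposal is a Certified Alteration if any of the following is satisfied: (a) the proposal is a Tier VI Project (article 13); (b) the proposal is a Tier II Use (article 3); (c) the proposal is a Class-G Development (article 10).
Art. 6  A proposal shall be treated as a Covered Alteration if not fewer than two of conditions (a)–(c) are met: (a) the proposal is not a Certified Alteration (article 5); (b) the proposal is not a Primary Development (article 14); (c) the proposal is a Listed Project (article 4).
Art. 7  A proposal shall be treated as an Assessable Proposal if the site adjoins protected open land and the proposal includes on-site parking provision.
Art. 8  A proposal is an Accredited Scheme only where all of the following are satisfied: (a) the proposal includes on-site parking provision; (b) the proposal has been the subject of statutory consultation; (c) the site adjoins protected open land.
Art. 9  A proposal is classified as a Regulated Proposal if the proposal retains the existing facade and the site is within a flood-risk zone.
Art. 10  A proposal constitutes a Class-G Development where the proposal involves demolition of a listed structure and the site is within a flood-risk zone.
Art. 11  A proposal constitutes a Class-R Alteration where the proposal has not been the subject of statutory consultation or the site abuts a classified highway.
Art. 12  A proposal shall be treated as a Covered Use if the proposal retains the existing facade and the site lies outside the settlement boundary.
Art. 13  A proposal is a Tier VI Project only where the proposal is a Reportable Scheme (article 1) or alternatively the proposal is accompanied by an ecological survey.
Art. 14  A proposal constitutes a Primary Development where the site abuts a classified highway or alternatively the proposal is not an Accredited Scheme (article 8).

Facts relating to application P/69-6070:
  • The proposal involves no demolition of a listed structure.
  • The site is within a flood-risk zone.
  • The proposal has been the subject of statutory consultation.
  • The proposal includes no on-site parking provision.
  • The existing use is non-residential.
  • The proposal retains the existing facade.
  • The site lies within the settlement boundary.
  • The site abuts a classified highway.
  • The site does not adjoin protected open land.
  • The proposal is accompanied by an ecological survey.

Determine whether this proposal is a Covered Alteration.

No

article 1 — Reportable Scheme: [the site does not abut a classified highway? no] AND [the site does not adjoin protected open land? yes] → not satisfied.
article 13 — Tier VI Project: [Reportable Scheme (article 1)? no] OR [the proposal is accompanied by an ecological survey? yes] → satisfied.
article 2 — Restricted Use: the site abuts a classified highway? yes; the site is within a flood-risk zone? yes; the proposal involves no demolition of a listed structure? yes — 3 of 3 hold (need ≥2) → satisfied.
article 3 — Tier II Use: [Restricted Use (article 2)? yes] AND [the existing use is residential? no] → not satisfied.
article 10 — Class-G Development: [the proposal involves demolition of a listed structure? no] AND [the site is within a flood-risk zone? yes] → not satisfied.
article 5 — Certified Alteration: [Tier VI Project (article 13)? yes] OR [Tier II Use (article 3)? no] OR [Class-G Development (article 10)? no] → satisfied.
article 8 — Accredited Scheme: [the proposal includes on-site parking provision? no] AND [the proposal has been the subject of statutory consultation? yes] AND [the site adjoins protected open land? no] → not satisfied.
article 14 — Primary Development: [the site abuts a classified highway? yes] OR [not an Accredited Scheme (article 8)? yes] → satisfied.
article 12 — Covered Use: [the proposal retains the existing facade? yes] AND [the site lies outside the settlement boundary? no] → not satisfied.
article 4 — Listed Project: [not a Covered Use (article 12)? yes] OR [the site is within a flood-risk zone? yes] → satisfied.
article 6 — Covered Alteration: not a Certified Alteration (article 5)? no; not a Primary Development (article 14)? no; Listed Project (article 4)? yes — 1 of 3 hold (need ≥2) → not satisfied.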